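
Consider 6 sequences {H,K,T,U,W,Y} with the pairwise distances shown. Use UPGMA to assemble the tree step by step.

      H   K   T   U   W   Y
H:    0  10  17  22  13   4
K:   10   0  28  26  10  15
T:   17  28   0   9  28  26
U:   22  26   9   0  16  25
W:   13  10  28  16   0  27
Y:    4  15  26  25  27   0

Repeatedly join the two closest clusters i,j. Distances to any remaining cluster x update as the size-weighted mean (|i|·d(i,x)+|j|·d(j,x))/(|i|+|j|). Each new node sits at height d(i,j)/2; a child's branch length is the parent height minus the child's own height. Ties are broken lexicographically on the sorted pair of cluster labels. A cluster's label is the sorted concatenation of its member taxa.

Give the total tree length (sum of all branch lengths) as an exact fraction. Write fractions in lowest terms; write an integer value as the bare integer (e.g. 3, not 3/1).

345/8

1. join H+Y (d=4) ⇒ HY; edges |H|=2, |Y|=2
  updated: d(HY,K)=25/2, d(HY,T)=43/2, d(HY,U)=47/2, d(HY,W)=20
2. join T+U (d=9) ⇒ TU; edges |T|=9/2, |U|=9/2
  updated: d(HY,TU)=45/2, d(K,TU)=27, d(TU,W)=22
3. join K+W (d=10) ⇒ KW; edges |K|=5, |W|=5
  updated: d(HY,KW)=65/4, d(KW,TU)=49/2
4. join HY+KW (d=65/4) ⇒ HKWY; edges |HY|=49/8, |KW|=25/8
  updated: d(HKWY,TU)=47/2
5. join HKWY+TU (d=47/2) ⇒ HKTUWY; edges |HKWY|=29/8, |TU|=29/4
final tree: (((H:2,Y:2):49/8,(K:5,W:5):25/8):29/8,(T:9/2,U:9/2):29/4)
total length: 345/8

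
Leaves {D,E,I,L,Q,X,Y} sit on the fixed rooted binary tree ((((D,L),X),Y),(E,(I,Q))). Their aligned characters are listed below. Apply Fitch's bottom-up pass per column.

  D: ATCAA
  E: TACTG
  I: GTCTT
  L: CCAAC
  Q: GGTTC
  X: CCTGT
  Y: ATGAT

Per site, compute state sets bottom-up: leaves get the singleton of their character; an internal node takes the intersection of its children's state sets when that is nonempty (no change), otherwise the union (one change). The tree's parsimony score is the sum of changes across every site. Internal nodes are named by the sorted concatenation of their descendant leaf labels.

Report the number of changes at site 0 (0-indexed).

[col 0] DL: children D:{A}, L:{C} ∪→ {A,C}; cost 1
[col 0] DLX: children DL:{A,C}, X:{C} ∩→ {C}; cost 0
[col 0] DLXY: children DLX:{C}, Y:{A} ∪→ {A,C}; cost 1
[col 0] IQ: children I:{G}, Q:{G} ∩→ {G}; cost 0
[col 0] EIQ: children E:{T}, IQ:{G} ∪→ {G,T}; cost 1
[col 0] DEILQXY: children DLXY:{A,C}, EIQ:{G,T} ∪→ {A,C,G,T}; cost 1
[col 1] DL: children D:{T}, L:{C} ∪→ {C,T}; cost 1
[col 1] DLX: children DL:{C,T}, X:{C} ∩→ {C}; cost 0
[col 1] DLXY: children DLX:{C}, Y:{T} ∪→ {C,T}; cost 1
[col 1] IQ: children I:{T}, Q:{G} ∪→ {G,T}; cost 1
[col 1] EIQ: children E:{A}, IQ:{G,T} ∪→ {A,G,T}; cost 1
[col 1] DEILQXY: children DLXY:{C,T}, EIQ:{A,G,T} ∩→ {T}; cost 0
[col 2] DL: children D:{C}, L:{A} ∪→ {A,C}; cost 1
[col 2] DLX: children DL:{A,C}, X:{T} ∪→ {A,C,T}; cost 1
[col 2] DLXY: children DLX:{A,C,T}, Y:{G} ∪→ {A,C,G,T}; cost 1
[col 2] IQ: children I:{C}, Q:{T} ∪→ {C,T}; cost 1
[col 2] EIQ: children E:{C}, IQ:{C,T} ∩→ {C}; cost 0
[col 2] DEILQXY: children DLXY:{A,C,G,T}, EIQ:{C} ∩→ {C}; cost 0
[col 3] DL: children D:{A}, L:{A} ∩→ {A}; cost 0
[col 3] DLX: children DL:{A}, X:{G} ∪→ {A,G}; cost 1
[col 3] DLXY: children DLX:{A,G}, Y:{A} ∩→ {A}; cost 0
[col 3] IQ: children I:{T}, Q:{T} ∩→ {T}; cost 0
[col 3] EIQ: children E:{T}, IQ:{T} ∩→ {T}; cost 0
[col 3] DEILQXY: children DLXY:{A}, EIQ:{T} ∪→ {A,T}; cost 1
[col 4] DL: children D:{A}, L:{C} ∪→ {A,C}; cost 1
[col 4] DLX: children DL:{A,C}, X:{T} ∪→ {A,C,T}; cost 1
[col 4] DLXY: children DLX:{A,C,T}, Y:{T} ∩→ {T}; cost 0
[col 4] IQ: children I:{T}, Q:{C} ∪→ {C,T}; cost 1
[col 4] EIQ: children E:{G}, IQ:{C,T} ∪→ {C,G,T}; cost 1
[col 4] DEILQXY: children DLXY:{T}, EIQ:{C,G,T} ∩→ {T}; cost 0
per-site changes: [4, 4, 4, 2, 4]; total = 18

4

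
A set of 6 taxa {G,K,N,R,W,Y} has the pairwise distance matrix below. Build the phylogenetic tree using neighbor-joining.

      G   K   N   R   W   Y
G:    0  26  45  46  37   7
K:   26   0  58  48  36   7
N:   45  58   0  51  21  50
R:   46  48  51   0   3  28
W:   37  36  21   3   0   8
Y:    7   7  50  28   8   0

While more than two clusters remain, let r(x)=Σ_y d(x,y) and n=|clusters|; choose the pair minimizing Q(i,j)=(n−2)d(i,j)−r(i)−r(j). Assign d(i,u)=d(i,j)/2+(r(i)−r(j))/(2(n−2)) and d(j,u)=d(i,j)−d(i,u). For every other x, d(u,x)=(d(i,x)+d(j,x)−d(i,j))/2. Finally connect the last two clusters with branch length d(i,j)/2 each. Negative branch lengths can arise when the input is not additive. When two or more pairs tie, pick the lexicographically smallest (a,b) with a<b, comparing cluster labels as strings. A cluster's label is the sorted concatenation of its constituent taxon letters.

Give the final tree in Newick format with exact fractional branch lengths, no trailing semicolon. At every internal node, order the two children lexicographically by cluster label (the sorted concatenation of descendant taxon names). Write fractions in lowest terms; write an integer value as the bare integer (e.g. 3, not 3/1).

1. join R+W (d=3, Q=-269) ⇒ RW; edges |R|=83/8, |W|=-59/8
  updated: d(G,RW)=40, d(K,RW)=81/2, d(N,RW)=69/2, d(RW,Y)=33/2
2. join N+RW (d=69/2, Q=-431/2) ⇒ NRW; edges |N|=319/12, |RW|=95/12
  updated: d(G,NRW)=101/4, d(K,NRW)=32, d(NRW,Y)=16
3. join G+NRW (d=101/4, Q=-81) ⇒ GNRW; edges |G|=71/8, |NRW|=131/8
  updated: d(GNRW,K)=131/8, d(GNRW,Y)=-9/8
4. join GNRW+K (d=131/8, Q=-89/4) ⇒ GKNRW; edges |GNRW|=33/8, |K|=49/4
  updated: d(GKNRW,Y)=-21/4
5. join GKNRW+Y (d=-21/4) ⇒ GKNRWY; edges |GKNRW|=-21/8, |Y|=-21/8
final tree: (((G:71/8,(N:319/12,(R:83/8,W:-59/8):95/12):131/8):33/8,K:49/4):-21/8,Y:-21/8)
total length: 591/8

(((G:71/8,(N:319/12,(R:83/8,W:-59/8):95/12):131/8):33/8,K:49/4):-21/8,Y:-21/8)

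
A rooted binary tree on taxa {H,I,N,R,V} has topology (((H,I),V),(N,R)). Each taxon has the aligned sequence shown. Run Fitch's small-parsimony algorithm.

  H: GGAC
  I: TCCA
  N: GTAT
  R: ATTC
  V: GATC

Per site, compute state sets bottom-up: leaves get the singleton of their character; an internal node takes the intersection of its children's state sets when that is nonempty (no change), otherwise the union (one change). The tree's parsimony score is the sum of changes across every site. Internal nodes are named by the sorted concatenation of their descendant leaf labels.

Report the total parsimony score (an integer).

[col 0] HI: children H:{G}, I:{T} ∪→ {G,T}; cost 1
[col 0] HIV: children HI:{G,T}, V:{G} ∩→ {G}; cost 0
[col 0] NR: children N:{G}, R:{A} ∪→ {A,G}; cost 1
[col 0] HINRV: children HIV:{G}, NR:{A,G} ∩→ {G}; cost 0
[col 1] HI: children H:{G}, I:{C} ∪→ {C,G}; cost 1
[col 1] HIV: children HI:{C,G}, V:{A} ∪→ {A,C,G}; cost 1
[col 1] NR: children N:{T}, R:{T} ∩→ {T}; cost 0
[col 1] HINRV: children HIV:{A,C,G}, NR:{T} ∪→ {A,C,G,T}; cost 1
[col 2] HI: children H:{A}, I:{C} ∪→ {A,C}; cost 1
[col 2] HIV: children HI:{A,C}, V:{T} ∪→ {A,C,T}; cost 1
[col 2] NR: children N:{A}, R:{T} ∪→ {A,T}; cost 1
[col 2] HINRV: children HIV:{A,C,T}, NR:{A,T} ∩→ {A,T}; cost 0
[col 3] HI: children H:{C}, I:{A} ∪→ {A,C}; cost 1
[col 3] HIV: children HI:{A,C}, V:{C} ∩→ {C}; cost 0
[col 3] NR: children N:{T}, R:{C} ∪→ {C,T}; cost 1
[col 3] HINRV: children HIV:{C}, NR:{C,T} ∩→ {C}; cost 0
per-site changes: [2, 3, 3, 2]; total = 10

10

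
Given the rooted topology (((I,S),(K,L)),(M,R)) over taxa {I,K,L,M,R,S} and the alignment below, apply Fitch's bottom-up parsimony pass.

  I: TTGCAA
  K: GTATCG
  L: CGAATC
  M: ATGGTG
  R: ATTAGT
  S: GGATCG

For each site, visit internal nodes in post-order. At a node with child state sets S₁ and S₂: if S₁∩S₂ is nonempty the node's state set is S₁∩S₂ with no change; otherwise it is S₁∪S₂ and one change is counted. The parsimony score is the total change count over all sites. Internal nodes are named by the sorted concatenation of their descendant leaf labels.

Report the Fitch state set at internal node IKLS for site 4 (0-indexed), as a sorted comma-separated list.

IS@0: {T} ∪ {G} = {G,T} (union, +1)
KL@0: {G} ∪ {C} = {C,G} (union, +1)
IKLS@0: {G,T} ∩ {C,G} = {G} (intersection, +0)
MR@0: {A} ∩ {A} = {A} (intersection, +0)
IKLMRS@0: {G} ∪ {A} = {A,G} (union, +1)
IS@1: {T} ∪ {G} = {G,T} (union, +1)
KL@1: {T} ∪ {G} = {G,T} (union, +1)
IKLS@1: {G,T} ∩ {G,T} = {G,T} (intersection, +0)
MR@1: {T} ∩ {T} = {T} (intersection, +0)
IKLMRS@1: {G,T} ∩ {T} = {T} (intersection, +0)
IS@2: {G} ∪ {A} = {A,G} (union, +1)
KL@2: {A} ∩ {A} = {A} (intersection, +0)
IKLS@2: {A,G} ∩ {A} = {A} (intersection, +0)
MR@2: {G} ∪ {T} = {G,T} (union, +1)
IKLMRS@2: {A} ∪ {G,T} = {A,G,T} (union, +1)
IS@3: {C} ∪ {T} = {C,T} (union, +1)
KL@3: {T} ∪ {A} = {A,T} (union, +1)
IKLS@3: {C,T} ∩ {A,T} = {T} (intersection, +0)
MR@3: {G} ∪ {A} = {A,G} (union, +1)
IKLMRS@3: {T} ∪ {A,G} = {A,G,T} (union, +1)
IS@4: {A} ∪ {C} = {A,C} (union, +1)
KL@4: {C} ∪ {T} = {C,T} (union, +1)
IKLS@4: {A,C} ∩ {C,T} = {C} (intersection, +0)
MR@4: {T} ∪ {G} = {G,T} (union, +1)
IKLMRS@4: {C} ∪ {G,T} = {C,G,T} (union, +1)
IS@5: {A} ∪ {G} = {A,G} (union, +1)
KL@5: {G} ∪ {C} = {C,G} (union, +1)
IKLS@5: {A,G} ∩ {C,G} = {G} (intersection, +0)
MR@5: {G} ∪ {T} = {G,T} (union, +1)
IKLMRS@5: {G} ∩ {G,T} = {G} (intersection, +0)
per-site changes: [3, 2, 3, 4, 4, 3]; total = 19

C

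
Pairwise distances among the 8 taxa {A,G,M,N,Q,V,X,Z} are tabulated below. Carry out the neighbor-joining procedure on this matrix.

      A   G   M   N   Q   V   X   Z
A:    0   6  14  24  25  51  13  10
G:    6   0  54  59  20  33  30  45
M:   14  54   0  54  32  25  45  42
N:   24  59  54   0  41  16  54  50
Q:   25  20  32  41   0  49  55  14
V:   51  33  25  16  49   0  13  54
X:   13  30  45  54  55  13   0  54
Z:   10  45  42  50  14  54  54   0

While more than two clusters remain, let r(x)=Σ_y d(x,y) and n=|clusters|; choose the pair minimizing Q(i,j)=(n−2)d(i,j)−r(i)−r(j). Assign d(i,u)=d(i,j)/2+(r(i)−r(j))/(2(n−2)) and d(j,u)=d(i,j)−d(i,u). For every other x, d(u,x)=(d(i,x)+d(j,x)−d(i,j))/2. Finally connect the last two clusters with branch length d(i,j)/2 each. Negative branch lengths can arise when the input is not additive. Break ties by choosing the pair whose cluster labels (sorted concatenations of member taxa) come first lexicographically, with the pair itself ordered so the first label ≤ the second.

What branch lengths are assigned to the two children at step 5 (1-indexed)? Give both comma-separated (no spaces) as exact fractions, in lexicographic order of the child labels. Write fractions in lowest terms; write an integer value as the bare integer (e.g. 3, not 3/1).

-235/32,427/32

1. join N+V (d=16, Q=-443) ⇒ NV; edges |N|=51/4, |V|=13/4
  updated: d(A,NV)=59/2, d(G,NV)=38, d(M,NV)=63/2, d(NV,Q)=37, d(NV,X)=51/2, d(NV,Z)=44
2. join Q+Z (d=14, Q=-322) ⇒ QZ; edges |Q|=22/5, |Z|=48/5
  updated: d(A,QZ)=21/2, d(G,QZ)=51/2, d(M,QZ)=30, d(NV,QZ)=67/2, d(QZ,X)=95/2
3. join NV+X (d=51/2, Q=-217) ⇒ NVX; edges |NV|=99/8, |X|=105/8
  updated: d(A,NVX)=17/2, d(G,NVX)=85/4, d(M,NVX)=51/2, d(NVX,QZ)=111/4
4. join M+NVX (d=51/2, Q=-130) ⇒ MNVX; edges |M|=39/2, |NVX|=6
  updated: d(A,MNVX)=-3/2, d(G,MNVX)=199/8, d(MNVX,QZ)=129/8
5. join A+G (d=6, Q=-475/8) ⇒ AG; edges |A|=-235/32, |G|=427/32
  updated: d(AG,MNVX)=139/16, d(AG,QZ)=15
6. join AG+MNVX (d=139/16, Q=-637/16) ⇒ AGMNVX; edges |AG|=121/32, |MNVX|=157/32
  updated: d(AGMNVX,QZ)=359/32
7. join AGMNVX+QZ (d=359/32) ⇒ AGMNQVXZ; edges |AGMNVX|=359/64, |QZ|=359/64
final tree: (((A:-235/32,G:427/32):121/32,(M:39/2,((N:51/4,V:13/4):99/8,X:105/8):6):157/32):359/64,(Q:22/5,Z:48/5):359/64)
total length: 3421/32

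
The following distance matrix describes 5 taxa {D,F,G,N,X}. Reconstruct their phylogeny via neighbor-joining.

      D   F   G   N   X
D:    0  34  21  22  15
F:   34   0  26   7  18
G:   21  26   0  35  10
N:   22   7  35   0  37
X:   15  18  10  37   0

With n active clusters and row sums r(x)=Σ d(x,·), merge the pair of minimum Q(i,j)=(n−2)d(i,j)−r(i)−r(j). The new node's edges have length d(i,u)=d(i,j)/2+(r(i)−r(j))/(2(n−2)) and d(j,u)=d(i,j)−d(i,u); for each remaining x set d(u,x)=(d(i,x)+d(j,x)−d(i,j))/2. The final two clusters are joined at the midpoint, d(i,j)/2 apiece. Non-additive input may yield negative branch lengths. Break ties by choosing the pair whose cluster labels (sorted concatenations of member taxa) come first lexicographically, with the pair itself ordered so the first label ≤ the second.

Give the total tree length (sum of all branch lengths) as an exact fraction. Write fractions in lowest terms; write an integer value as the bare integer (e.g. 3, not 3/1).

46

1. join F+N (d=7, Q=-165) ⇒ FN; edges |F|=5/6, |N|=37/6
  updated: d(D,FN)=49/2, d(FN,G)=27, d(FN,X)=24
2. join D+FN (d=49/2, Q=-87) ⇒ DFN; edges |D|=17/2, |FN|=16
  updated: d(DFN,G)=47/4, d(DFN,X)=29/4
3. join DFN+G (d=47/4, Q=-29) ⇒ DFGN; edges |DFN|=9/2, |G|=29/4
  updated: d(DFGN,X)=11/4
4. join DFGN+X (d=11/4) ⇒ DFGNX; edges |DFGN|=11/8, |X|=11/8
final tree: (((D:17/2,(F:5/6,N:37/6):16):9/2,G:29/4):11/8,X:11/8)
total length: 46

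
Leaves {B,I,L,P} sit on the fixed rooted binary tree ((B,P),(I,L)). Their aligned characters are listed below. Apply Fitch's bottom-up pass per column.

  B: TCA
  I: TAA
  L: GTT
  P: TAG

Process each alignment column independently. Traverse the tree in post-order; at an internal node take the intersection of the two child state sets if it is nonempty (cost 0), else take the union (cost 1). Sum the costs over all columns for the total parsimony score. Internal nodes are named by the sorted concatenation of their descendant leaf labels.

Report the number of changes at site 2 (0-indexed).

BP@0: {T} ∩ {T} = {T} (intersection, +0)
IL@0: {T} ∪ {G} = {G,T} (union, +1)
BILP@0: {T} ∩ {G,T} = {T} (intersection, +0)
BP@1: {C} ∪ {A} = {A,C} (union, +1)
IL@1: {A} ∪ {T} = {A,T} (union, +1)
BILP@1: {A,C} ∩ {A,T} = {A} (intersection, +0)
BP@2: {A} ∪ {G} = {A,G} (union, +1)
IL@2: {A} ∪ {T} = {A,T} (union, +1)
BILP@2: {A,G} ∩ {A,T} = {A} (intersection, +0)
per-site changes: [1, 2, 2]; total = 5

2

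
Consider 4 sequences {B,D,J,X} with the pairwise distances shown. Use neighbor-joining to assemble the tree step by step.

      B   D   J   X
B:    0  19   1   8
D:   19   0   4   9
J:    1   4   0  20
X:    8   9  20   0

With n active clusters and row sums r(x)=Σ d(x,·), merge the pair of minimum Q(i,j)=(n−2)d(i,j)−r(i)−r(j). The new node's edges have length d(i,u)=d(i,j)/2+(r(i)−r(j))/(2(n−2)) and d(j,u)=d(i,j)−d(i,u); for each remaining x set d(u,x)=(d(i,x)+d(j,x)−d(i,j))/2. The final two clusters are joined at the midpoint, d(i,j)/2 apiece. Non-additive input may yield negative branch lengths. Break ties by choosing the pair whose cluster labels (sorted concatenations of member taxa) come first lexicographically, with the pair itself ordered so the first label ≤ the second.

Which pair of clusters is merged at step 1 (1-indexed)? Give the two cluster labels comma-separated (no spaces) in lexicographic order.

B,J

1. join B+J (d=1, Q=-51) ⇒ BJ; edges |B|=5/4, |J|=-1/4
  updated: d(BJ,D)=11, d(BJ,X)=27/2
2. join BJ+D (d=11, Q=-67/2) ⇒ BDJ; edges |BJ|=31/4, |D|=13/4
  updated: d(BDJ,X)=23/4
3. join BDJ+X (d=23/4) ⇒ BDJX; edges |BDJ|=23/8, |X|=23/8
final tree: (((B:5/4,J:-1/4):31/4,D:13/4):23/8,X:23/8)
total length: 71/4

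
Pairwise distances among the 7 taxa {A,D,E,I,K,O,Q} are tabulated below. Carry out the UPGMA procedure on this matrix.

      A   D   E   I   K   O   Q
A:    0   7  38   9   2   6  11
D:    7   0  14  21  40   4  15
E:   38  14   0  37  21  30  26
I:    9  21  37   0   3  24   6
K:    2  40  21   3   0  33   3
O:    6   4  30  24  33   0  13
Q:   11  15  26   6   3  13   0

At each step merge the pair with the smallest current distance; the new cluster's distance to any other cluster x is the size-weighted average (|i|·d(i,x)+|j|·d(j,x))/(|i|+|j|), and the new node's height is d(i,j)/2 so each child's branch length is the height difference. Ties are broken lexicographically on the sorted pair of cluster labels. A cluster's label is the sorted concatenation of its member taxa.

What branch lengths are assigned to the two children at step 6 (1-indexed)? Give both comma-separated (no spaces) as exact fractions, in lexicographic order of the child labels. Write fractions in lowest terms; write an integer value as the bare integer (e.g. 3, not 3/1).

187/48,83/6

1. join A+K (d=2) ⇒ AK; edges |A|=1, |K|=1
  updated: d(AK,D)=47/2, d(AK,E)=59/2, d(AK,I)=6, d(AK,O)=39/2, d(AK,Q)=7
2. join D+O (d=4) ⇒ DO; edges |D|=2, |O|=2
  updated: d(AK,DO)=43/2, d(DO,E)=22, d(DO,I)=45/2, d(DO,Q)=14
3. join AK+I (d=6) ⇒ AIK; edges |AK|=2, |I|=3
  updated: d(AIK,DO)=131/6, d(AIK,E)=32, d(AIK,Q)=20/3
4. join AIK+Q (d=20/3) ⇒ AIKQ; edges |AIK|=1/3, |Q|=10/3
  updated: d(AIKQ,DO)=159/8, d(AIKQ,E)=61/2
5. join AIKQ+DO (d=159/8) ⇒ ADIKOQ; edges |AIKQ|=317/48, |DO|=127/16
  updated: d(ADIKOQ,E)=83/3
6. join ADIKOQ+E (d=83/3) ⇒ ADEIKOQ; edges |ADIKOQ|=187/48, |E|=83/6
final tree: (((((A:1,K:1):2,I:3):1/3,Q:10/3):317/48,(D:2,O:2):127/16):187/48,E:83/6)
total length: 751/16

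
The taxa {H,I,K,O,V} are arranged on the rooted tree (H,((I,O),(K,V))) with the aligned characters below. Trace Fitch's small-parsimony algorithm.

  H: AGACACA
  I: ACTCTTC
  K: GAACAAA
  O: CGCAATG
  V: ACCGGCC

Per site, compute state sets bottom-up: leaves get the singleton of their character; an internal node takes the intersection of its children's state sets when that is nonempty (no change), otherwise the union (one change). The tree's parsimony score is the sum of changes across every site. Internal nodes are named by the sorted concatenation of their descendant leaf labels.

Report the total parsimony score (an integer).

17

IO@0: {A} ∪ {C} = {A,C} (union, +1)
KV@0: {G} ∪ {A} = {A,G} (union, +1)
IKOV@0: {A,C} ∩ {A,G} = {A} (intersection, +0)
HIKOV@0: {A} ∩ {A} = {A} (intersection, +0)
IO@1: {C} ∪ {G} = {C,G} (union, +1)
KV@1: {A} ∪ {C} = {A,C} (union, +1)
IKOV@1: {C,G} ∩ {A,C} = {C} (intersection, +0)
HIKOV@1: {G} ∪ {C} = {C,G} (union, +1)
IO@2: {T} ∪ {C} = {C,T} (union, +1)
KV@2: {A} ∪ {C} = {A,C} (union, +1)
IKOV@2: {C,T} ∩ {A,C} = {C} (intersection, +0)
HIKOV@2: {A} ∪ {C} = {A,C} (union, +1)
IO@3: {C} ∪ {A} = {A,C} (union, +1)
KV@3: {C} ∪ {G} = {C,G} (union, +1)
IKOV@3: {A,C} ∩ {C,G} = {C} (intersection, +0)
HIKOV@3: {C} ∩ {C} = {C} (intersection, +0)
IO@4: {T} ∪ {A} = {A,T} (union, +1)
KV@4: {A} ∪ {G} = {A,G} (union, +1)
IKOV@4: {A,T} ∩ {A,G} = {A} (intersection, +0)
HIKOV@4: {A} ∩ {A} = {A} (intersection, +0)
IO@5: {T} ∩ {T} = {T} (intersection, +0)
KV@5: {A} ∪ {C} = {A,C} (union, +1)
IKOV@5: {T} ∪ {A,C} = {A,C,T} (union, +1)
HIKOV@5: {C} ∩ {A,C,T} = {C} (intersection, +0)
IO@6: {C} ∪ {G} = {C,G} (union, +1)
KV@6: {A} ∪ {C} = {A,C} (union, +1)
IKOV@6: {C,G} ∩ {A,C} = {C} (intersection, +0)
HIKOV@6: {A} ∪ {C} = {A,C} (union, +1)
per-site changes: [2, 3, 3, 2, 2, 2, 3]; total = 17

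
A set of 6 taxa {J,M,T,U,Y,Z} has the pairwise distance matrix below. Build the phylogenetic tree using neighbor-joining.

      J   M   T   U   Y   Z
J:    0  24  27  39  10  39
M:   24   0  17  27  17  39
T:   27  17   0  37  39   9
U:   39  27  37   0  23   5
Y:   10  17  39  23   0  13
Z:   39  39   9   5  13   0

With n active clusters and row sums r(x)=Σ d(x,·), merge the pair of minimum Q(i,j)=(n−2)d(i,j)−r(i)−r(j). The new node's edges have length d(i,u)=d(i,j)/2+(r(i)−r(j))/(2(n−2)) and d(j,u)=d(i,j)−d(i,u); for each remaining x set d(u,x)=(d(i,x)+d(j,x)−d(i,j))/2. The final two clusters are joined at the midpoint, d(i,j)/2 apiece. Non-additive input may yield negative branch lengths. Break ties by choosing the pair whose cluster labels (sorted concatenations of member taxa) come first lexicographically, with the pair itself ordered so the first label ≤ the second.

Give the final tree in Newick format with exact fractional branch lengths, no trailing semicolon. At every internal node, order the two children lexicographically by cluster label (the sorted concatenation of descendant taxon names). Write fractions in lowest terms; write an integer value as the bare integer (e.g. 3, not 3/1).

step 1: merge (U,Z) at d=5, Q=-216; branch lengths U→23/4, Z→-3/4; new cluster UZ
  updated: d(J,UZ)=73/2, d(M,UZ)=61/2, d(T,UZ)=41/2, d(UZ,Y)=31/2
step 2: merge (J,Y) at d=10, Q=-149; branch lengths J→23/3, Y→7/3; new cluster JY
  updated: d(JY,M)=31/2, d(JY,T)=28, d(JY,UZ)=21
step 3: merge (JY,M) at d=31/2, Q=-193/2; branch lengths JY→65/8, M→59/8; new cluster JMY
  updated: d(JMY,T)=59/4, d(JMY,UZ)=18
step 4: merge (JMY,T) at d=59/4, Q=-213/4; branch lengths JMY→49/8, T→69/8; new cluster JMTY
  updated: d(JMTY,UZ)=95/8
step 5: merge (JMTY,UZ) at d=95/8; branch lengths JMTY→95/16, UZ→95/16; new cluster JMTUYZ
final tree: ((((J:23/3,Y:7/3):65/8,M:59/8):49/8,T:69/8):95/16,(U:23/4,Z:-3/4):95/16)
total length: 457/8

((((J:23/3,Y:7/3):65/8,M:59/8):49/8,T:69/8):95/16,(U:23/4,Z:-3/4):95/16)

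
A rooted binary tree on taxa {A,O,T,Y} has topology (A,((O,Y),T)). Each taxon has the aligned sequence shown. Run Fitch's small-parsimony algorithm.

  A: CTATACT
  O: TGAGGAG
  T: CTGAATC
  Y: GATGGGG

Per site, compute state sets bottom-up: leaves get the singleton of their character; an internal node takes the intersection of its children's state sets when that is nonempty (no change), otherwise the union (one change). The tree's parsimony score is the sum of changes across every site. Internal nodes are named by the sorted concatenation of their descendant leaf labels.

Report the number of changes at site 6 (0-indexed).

2

[col 0] OY: children O:{T}, Y:{G} ∪→ {G,T}; cost 1
[col 0] OTY: children OY:{G,T}, T:{C} ∪→ {C,G,T}; cost 1
[col 0] AOTY: children A:{C}, OTY:{C,G,T} ∩→ {C}; cost 0
[col 1] OY: children O:{G}, Y:{A} ∪→ {A,G}; cost 1
[col 1] OTY: children OY:{A,G}, T:{T} ∪→ {A,G,T}; cost 1
[col 1] AOTY: children A:{T}, OTY:{A,G,T} ∩→ {T}; cost 0
[col 2] OY: children O:{A}, Y:{T} ∪→ {A,T}; cost 1
[col 2] OTY: children OY:{A,T}, T:{G} ∪→ {A,G,T}; cost 1
[col 2] AOTY: children A:{A}, OTY:{A,G,T} ∩→ {A}; cost 0
[col 3] OY: children O:{G}, Y:{G} ∩→ {G}; cost 0
[col 3] OTY: children OY:{G}, T:{A} ∪→ {A,G}; cost 1
[col 3] AOTY: children A:{T}, OTY:{A,G} ∪→ {A,G,T}; cost 1
[col 4] OY: children O:{G}, Y:{G} ∩→ {G}; cost 0
[col 4] OTY: children OY:{G}, T:{A} ∪→ {A,G}; cost 1
[col 4] AOTY: children A:{A}, OTY:{A,G} ∩→ {A}; cost 0
[col 5] OY: children O:{A}, Y:{G} ∪→ {A,G}; cost 1
[col 5] OTY: children OY:{A,G}, T:{T} ∪→ {A,G,T}; cost 1
[col 5] AOTY: children A:{C}, OTY:{A,G,T} ∪→ {A,C,G,T}; cost 1
[col 6] OY: children O:{G}, Y:{G} ∩→ {G}; cost 0
[col 6] OTY: children OY:{G}, T:{C} ∪→ {C,G}; cost 1
[col 6] AOTY: children A:{T}, OTY:{C,G} ∪→ {C,G,T}; cost 1
per-site changes: [2, 2, 2, 2, 1, 3, 2]; total = 14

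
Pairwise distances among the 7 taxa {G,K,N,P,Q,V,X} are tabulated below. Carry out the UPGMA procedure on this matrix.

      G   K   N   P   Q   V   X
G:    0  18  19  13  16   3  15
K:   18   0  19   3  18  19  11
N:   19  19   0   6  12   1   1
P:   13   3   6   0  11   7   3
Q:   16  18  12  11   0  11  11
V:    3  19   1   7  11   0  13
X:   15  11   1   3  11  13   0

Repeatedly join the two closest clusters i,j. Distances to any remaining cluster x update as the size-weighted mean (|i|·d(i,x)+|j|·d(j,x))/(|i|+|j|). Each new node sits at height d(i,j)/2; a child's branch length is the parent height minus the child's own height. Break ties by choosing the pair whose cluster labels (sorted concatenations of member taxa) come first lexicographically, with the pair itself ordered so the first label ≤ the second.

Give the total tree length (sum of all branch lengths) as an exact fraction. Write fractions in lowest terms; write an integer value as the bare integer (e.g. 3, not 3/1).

step 1: merge (N,V) at d=1; branch lengths N→1/2, V→1/2; new cluster NV
  updated: d(G,NV)=11, d(K,NV)=19, d(NV,P)=13/2, d(NV,Q)=23/2, d(NV,X)=7
step 2: merge (K,P) at d=3; branch lengths K→3/2, P→3/2; new cluster KP
  updated: d(G,KP)=31/2, d(KP,NV)=51/4, d(KP,Q)=29/2, d(KP,X)=7
step 3: merge (KP,X) at d=7; branch lengths KP→2, X→7/2; new cluster KPX
  updated: d(G,KPX)=46/3, d(KPX,NV)=65/6, d(KPX,Q)=40/3
step 4: merge (KPX,NV) at d=65/6; branch lengths KPX→23/12, NV→59/12; new cluster KNPVX
  updated: d(G,KNPVX)=68/5, d(KNPVX,Q)=63/5
step 5: merge (KNPVX,Q) at d=63/5; branch lengths KNPVX→53/60, Q→63/10; new cluster KNPQVX
  updated: d(G,KNPQVX)=14
step 6: merge (G,KNPQVX) at d=14; branch lengths G→7, KNPQVX→7/10; new cluster GKNPQVX
final tree: (G:7,((((K:3/2,P:3/2):2,X:7/2):23/12,(N:1/2,V:1/2):59/12):53/60,Q:63/10):7/10)
total length: 1873/60

1873/60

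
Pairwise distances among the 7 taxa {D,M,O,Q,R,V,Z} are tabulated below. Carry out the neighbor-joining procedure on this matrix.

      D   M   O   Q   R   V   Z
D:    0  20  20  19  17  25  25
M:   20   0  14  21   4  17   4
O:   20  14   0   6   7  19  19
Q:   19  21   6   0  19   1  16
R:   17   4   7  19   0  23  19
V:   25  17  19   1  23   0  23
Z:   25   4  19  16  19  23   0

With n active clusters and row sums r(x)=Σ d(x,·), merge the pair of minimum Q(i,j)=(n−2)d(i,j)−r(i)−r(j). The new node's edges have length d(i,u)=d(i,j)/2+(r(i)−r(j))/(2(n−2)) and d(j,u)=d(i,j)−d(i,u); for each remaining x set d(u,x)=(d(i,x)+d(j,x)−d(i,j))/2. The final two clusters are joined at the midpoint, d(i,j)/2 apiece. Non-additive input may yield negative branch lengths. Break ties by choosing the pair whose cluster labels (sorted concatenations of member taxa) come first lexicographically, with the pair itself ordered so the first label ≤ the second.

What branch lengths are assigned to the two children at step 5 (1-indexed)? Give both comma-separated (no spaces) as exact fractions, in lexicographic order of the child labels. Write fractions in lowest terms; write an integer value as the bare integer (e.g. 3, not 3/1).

51/32,195/32

iteration 1: select Q,V (d=1, Q=-185); attach at lengths (-21/10, 31/10); label the merged cluster QV
  updated: d(D,QV)=43/2, d(M,QV)=37/2, d(O,QV)=12, d(QV,R)=41/2, d(QV,Z)=19
iteration 2: select M,Z (d=4, Q=-261/2); attach at lengths (-19/16, 83/16); label the merged cluster MZ
  updated: d(D,MZ)=41/2, d(MZ,O)=29/2, d(MZ,QV)=67/4, d(MZ,R)=19/2
iteration 3: select O,QV (d=12, Q=-353/4); attach at lengths (25/8, 71/8); label the merged cluster OQV
  updated: d(D,OQV)=59/4, d(MZ,OQV)=77/8, d(OQV,R)=31/4
iteration 4: select D,OQV (d=59/4, Q=-439/8); attach at lengths (397/32, 75/32); label the merged cluster DOQV
  updated: d(DOQV,MZ)=123/16, d(DOQV,R)=5
iteration 5: select DOQV,MZ (d=123/16, Q=-355/16); attach at lengths (51/32, 195/32); label the merged cluster DMOQVZ
  updated: d(DMOQVZ,R)=109/32
iteration 6: select DMOQVZ,R (d=109/32); attach at lengths (109/64, 109/64); label the merged cluster DMOQRVZ
final tree: (((D:397/32,(O:25/8,(Q:-21/10,V:31/10):71/8):75/32):51/32,(M:-19/16,Z:83/16):195/32):109/64,R:109/64)
total length: 1371/32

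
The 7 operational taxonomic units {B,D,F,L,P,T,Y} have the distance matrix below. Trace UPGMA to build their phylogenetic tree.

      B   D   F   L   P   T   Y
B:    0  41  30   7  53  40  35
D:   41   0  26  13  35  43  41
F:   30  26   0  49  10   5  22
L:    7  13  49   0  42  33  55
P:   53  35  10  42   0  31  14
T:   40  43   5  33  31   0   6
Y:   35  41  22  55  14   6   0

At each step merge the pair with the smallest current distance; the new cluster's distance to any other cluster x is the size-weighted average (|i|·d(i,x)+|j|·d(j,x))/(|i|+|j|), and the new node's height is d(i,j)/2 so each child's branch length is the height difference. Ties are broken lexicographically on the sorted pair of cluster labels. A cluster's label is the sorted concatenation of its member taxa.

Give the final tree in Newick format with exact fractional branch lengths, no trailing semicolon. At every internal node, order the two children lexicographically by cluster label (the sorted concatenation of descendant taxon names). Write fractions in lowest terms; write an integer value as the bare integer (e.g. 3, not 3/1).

iteration 1: select F,T (d=5); attach at lengths (5/2, 5/2); label the merged cluster FT
  updated: d(B,FT)=35, d(D,FT)=69/2, d(FT,L)=41, d(FT,P)=41/2, d(FT,Y)=14
iteration 2: select B,L (d=7); attach at lengths (7/2, 7/2); label the merged cluster BL
  updated: d(BL,D)=27, d(BL,FT)=38, d(BL,P)=95/2, d(BL,Y)=45
iteration 3: select FT,Y (d=14); attach at lengths (9/2, 7); label the merged cluster FTY
  updated: d(BL,FTY)=121/3, d(D,FTY)=110/3, d(FTY,P)=55/3
iteration 4: select FTY,P (d=55/3); attach at lengths (13/6, 55/6); label the merged cluster FPTY
  updated: d(BL,FPTY)=337/8, d(D,FPTY)=145/4
iteration 5: select BL,D (d=27); attach at lengths (10, 27/2); label the merged cluster BDL
  updated: d(BDL,FPTY)=241/6
iteration 6: select BDL,FPTY (d=241/6); attach at lengths (79/12, 131/12); label the merged cluster BDFLPTY
final tree: (((B:7/2,L:7/2):10,D:27/2):79/12,(((F:5/2,T:5/2):9/2,Y:7):13/6,P:55/6):131/12)
total length: 455/6

(((B:7/2,L:7/2):10,D:27/2):79/12,(((F:5/2,T:5/2):9/2,Y:7):13/6,P:55/6):131/12)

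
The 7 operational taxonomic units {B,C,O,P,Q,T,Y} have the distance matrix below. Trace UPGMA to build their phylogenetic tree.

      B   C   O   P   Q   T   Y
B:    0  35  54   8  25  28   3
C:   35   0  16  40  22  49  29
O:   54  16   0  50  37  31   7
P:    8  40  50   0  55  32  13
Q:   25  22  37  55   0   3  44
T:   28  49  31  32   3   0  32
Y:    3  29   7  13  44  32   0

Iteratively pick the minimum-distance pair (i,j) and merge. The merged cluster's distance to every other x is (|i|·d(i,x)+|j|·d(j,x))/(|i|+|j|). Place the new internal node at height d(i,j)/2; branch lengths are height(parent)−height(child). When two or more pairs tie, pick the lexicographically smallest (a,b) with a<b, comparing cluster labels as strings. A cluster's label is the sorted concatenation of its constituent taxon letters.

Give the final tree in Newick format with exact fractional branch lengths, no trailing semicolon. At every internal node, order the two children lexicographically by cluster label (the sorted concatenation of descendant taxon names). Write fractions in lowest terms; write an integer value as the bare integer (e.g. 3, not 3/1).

(((B:3/2,Y:3/2):15/4,P:21/4):305/24,((C:8,O:8):75/8,(Q:3/2,T:3/2):127/8):7/12)

1. join B+Y (d=3) ⇒ BY; edges |B|=3/2, |Y|=3/2
  updated: d(BY,C)=32, d(BY,O)=61/2, d(BY,P)=21/2, d(BY,Q)=69/2, d(BY,T)=30
2. join Q+T (d=3) ⇒ QT; edges |Q|=3/2, |T|=3/2
  updated: d(BY,QT)=129/4, d(C,QT)=71/2, d(O,QT)=34, d(P,QT)=87/2
3. join BY+P (d=21/2) ⇒ BPY; edges |BY|=15/4, |P|=21/4
  updated: d(BPY,C)=104/3, d(BPY,O)=37, d(BPY,QT)=36
4. join C+O (d=16) ⇒ CO; edges |C|=8, |O|=8
  updated: d(BPY,CO)=215/6, d(CO,QT)=139/4
5. join CO+QT (d=139/4) ⇒ COQT; edges |CO|=75/8, |QT|=127/8
  updated: d(BPY,COQT)=431/12
6. join BPY+COQT (d=431/12) ⇒ BCOPQTY; edges |BPY|=305/24, |COQT|=7/12
final tree: (((B:3/2,Y:3/2):15/4,P:21/4):305/24,((C:8,O:8):75/8,(Q:3/2,T:3/2):127/8):7/12)
total length: 1669/24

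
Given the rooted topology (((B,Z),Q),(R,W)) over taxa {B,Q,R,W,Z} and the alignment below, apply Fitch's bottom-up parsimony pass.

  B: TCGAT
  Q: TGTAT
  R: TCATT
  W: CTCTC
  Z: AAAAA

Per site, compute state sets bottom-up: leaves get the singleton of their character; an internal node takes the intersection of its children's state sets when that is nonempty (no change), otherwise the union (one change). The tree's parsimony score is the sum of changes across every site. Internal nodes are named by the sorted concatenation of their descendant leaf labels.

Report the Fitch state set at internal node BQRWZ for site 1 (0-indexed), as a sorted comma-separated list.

C

BZ@0: {T} ∪ {A} = {A,T} (union, +1)
BQZ@0: {A,T} ∩ {T} = {T} (intersection, +0)
RW@0: {T} ∪ {C} = {C,T} (union, +1)
BQRWZ@0: {T} ∩ {C,T} = {T} (intersection, +0)
BZ@1: {C} ∪ {A} = {A,C} (union, +1)
BQZ@1: {A,C} ∪ {G} = {A,C,G} (union, +1)
RW@1: {C} ∪ {T} = {C,T} (union, +1)
BQRWZ@1: {A,C,G} ∩ {C,T} = {C} (intersection, +0)
BZ@2: {G} ∪ {A} = {A,G} (union, +1)
BQZ@2: {A,G} ∪ {T} = {A,G,T} (union, +1)
RW@2: {A} ∪ {C} = {A,C} (union, +1)
BQRWZ@2: {A,G,T} ∩ {A,C} = {A} (intersection, +0)
BZ@3: {A} ∩ {A} = {A} (intersection, +0)
BQZ@3: {A} ∩ {A} = {A} (intersection, +0)
RW@3: {T} ∩ {T} = {T} (intersection, +0)
BQRWZ@3: {A} ∪ {T} = {A,T} (union, +1)
BZ@4: {T} ∪ {A} = {A,T} (union, +1)
BQZ@4: {A,T} ∩ {T} = {T} (intersection, +0)
RW@4: {T} ∪ {C} = {C,T} (union, +1)
BQRWZ@4: {T} ∩ {C,T} = {T} (intersection, +0)
per-site changes: [2, 3, 3, 1, 2]; total = 11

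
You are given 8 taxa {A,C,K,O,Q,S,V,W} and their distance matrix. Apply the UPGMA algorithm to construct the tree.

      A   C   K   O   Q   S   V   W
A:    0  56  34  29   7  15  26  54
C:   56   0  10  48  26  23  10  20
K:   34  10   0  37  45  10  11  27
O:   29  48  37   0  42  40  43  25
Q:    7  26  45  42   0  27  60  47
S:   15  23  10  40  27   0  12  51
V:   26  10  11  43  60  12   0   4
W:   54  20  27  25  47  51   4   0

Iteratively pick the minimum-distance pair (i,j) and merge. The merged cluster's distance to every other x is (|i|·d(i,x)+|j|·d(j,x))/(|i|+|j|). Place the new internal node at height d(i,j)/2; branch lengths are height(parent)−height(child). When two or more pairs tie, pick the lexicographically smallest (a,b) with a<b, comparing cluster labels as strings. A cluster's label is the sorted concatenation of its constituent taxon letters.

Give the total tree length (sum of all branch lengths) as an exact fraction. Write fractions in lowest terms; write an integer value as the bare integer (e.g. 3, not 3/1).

5177/60

step 1: merge (V,W) at d=4; branch lengths V→2, W→2; new cluster VW
  updated: d(A,VW)=40, d(C,VW)=15, d(K,VW)=19, d(O,VW)=34, d(Q,VW)=107/2, d(S,VW)=63/2
step 2: merge (A,Q) at d=7; branch lengths A→7/2, Q→7/2; new cluster AQ
  updated: d(AQ,C)=41, d(AQ,K)=79/2, d(AQ,O)=71/2, d(AQ,S)=21, d(AQ,VW)=187/4
step 3: merge (C,K) at d=10; branch lengths C→5, K→5; new cluster CK
  updated: d(AQ,CK)=161/4, d(CK,O)=85/2, d(CK,S)=33/2, d(CK,VW)=17
step 4: merge (CK,S) at d=33/2; branch lengths CK→13/4, S→33/4; new cluster CKS
  updated: d(AQ,CKS)=203/6, d(CKS,O)=125/3, d(CKS,VW)=131/6
step 5: merge (CKS,VW) at d=131/6; branch lengths CKS→8/3, VW→107/12; new cluster CKSVW
  updated: d(AQ,CKSVW)=39, d(CKSVW,O)=193/5
step 6: merge (AQ,O) at d=71/2; branch lengths AQ→57/4, O→71/4; new cluster AOQ
  updated: d(AOQ,CKSVW)=583/15
step 7: merge (AOQ,CKSVW) at d=583/15; branch lengths AOQ→101/60, CKSVW→511/60; new cluster ACKOQSVW
final tree: (((A:7/2,Q:7/2):57/4,O:71/4):101/60,(((C:5,K:5):13/4,S:33/4):8/3,(V:2,W:2):107/12):511/60)
total length: 5177/60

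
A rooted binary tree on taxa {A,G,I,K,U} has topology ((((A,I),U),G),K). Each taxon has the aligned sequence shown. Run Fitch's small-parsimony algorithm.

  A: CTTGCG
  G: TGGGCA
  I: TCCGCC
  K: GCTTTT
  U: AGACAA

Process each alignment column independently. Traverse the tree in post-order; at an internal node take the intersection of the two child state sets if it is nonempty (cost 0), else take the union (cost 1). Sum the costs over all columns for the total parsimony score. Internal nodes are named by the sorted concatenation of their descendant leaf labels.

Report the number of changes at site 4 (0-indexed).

AI@0: {C} ∪ {T} = {C,T} (union, +1)
AIU@0: {C,T} ∪ {A} = {A,C,T} (union, +1)
AGIU@0: {A,C,T} ∩ {T} = {T} (intersection, +0)
AGIKU@0: {T} ∪ {G} = {G,T} (union, +1)
AI@1: {T} ∪ {C} = {C,T} (union, +1)
AIU@1: {C,T} ∪ {G} = {C,G,T} (union, +1)
AGIU@1: {C,G,T} ∩ {G} = {G} (intersection, +0)
AGIKU@1: {G} ∪ {C} = {C,G} (union, +1)
AI@2: {T} ∪ {C} = {C,T} (union, +1)
AIU@2: {C,T} ∪ {A} = {A,C,T} (union, +1)
AGIU@2: {A,C,T} ∪ {G} = {A,C,G,T} (union, +1)
AGIKU@2: {A,C,G,T} ∩ {T} = {T} (intersection, +0)
AI@3: {G} ∩ {G} = {G} (intersection, +0)
AIU@3: {G} ∪ {C} = {C,G} (union, +1)
AGIU@3: {C,G} ∩ {G} = {G} (intersection, +0)
AGIKU@3: {G} ∪ {T} = {G,T} (union, +1)
AI@4: {C} ∩ {C} = {C} (intersection, +0)
AIU@4: {C} ∪ {A} = {A,C} (union, +1)
AGIU@4: {A,C} ∩ {C} = {C} (intersection, +0)
AGIKU@4: {C} ∪ {T} = {C,T} (union, +1)
AI@5: {G} ∪ {C} = {C,G} (union, +1)
AIU@5: {C,G} ∪ {A} = {A,C,G} (union, +1)
AGIU@5: {A,C,G} ∩ {A} = {A} (intersection, +0)
AGIKU@5: {A} ∪ {T} = {A,T} (union, +1)
per-site changes: [3, 3, 3, 2, 2, 3]; total = 16

2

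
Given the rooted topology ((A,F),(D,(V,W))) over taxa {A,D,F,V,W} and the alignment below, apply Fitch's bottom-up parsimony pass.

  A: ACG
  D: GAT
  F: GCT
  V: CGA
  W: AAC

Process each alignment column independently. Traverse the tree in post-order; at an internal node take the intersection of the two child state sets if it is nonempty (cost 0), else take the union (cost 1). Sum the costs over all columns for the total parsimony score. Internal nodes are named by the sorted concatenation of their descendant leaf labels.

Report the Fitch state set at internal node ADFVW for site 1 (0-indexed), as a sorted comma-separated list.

[col 0] AF: children A:{A}, F:{G} ∪→ {A,G}; cost 1
[col 0] VW: children V:{C}, W:{A} ∪→ {A,C}; cost 1
[col 0] DVW: children D:{G}, VW:{A,C} ∪→ {A,C,G}; cost 1
[col 0] ADFVW: children AF:{A,G}, DVW:{A,C,G} ∩→ {A,G}; cost 0
[col 1] AF: children A:{C}, F:{C} ∩→ {C}; cost 0
[col 1] VW: children V:{G}, W:{A} ∪→ {A,G}; cost 1
[col 1] DVW: children D:{A}, VW:{A,G} ∩→ {A}; cost 0
[col 1] ADFVW: children AF:{C}, DVW:{A} ∪→ {A,C}; cost 1
[col 2] AF: children A:{G}, F:{T} ∪→ {G,T}; cost 1
[col 2] VW: children V:{A}, W:{C} ∪→ {A,C}; cost 1
[col 2] DVW: children D:{T}, VW:{A,C} ∪→ {A,C,T}; cost 1
[col 2] ADFVW: children AF:{G,T}, DVW:{A,C,T} ∩→ {T}; cost 0
per-site changes: [3, 2, 3]; total = 8

A,C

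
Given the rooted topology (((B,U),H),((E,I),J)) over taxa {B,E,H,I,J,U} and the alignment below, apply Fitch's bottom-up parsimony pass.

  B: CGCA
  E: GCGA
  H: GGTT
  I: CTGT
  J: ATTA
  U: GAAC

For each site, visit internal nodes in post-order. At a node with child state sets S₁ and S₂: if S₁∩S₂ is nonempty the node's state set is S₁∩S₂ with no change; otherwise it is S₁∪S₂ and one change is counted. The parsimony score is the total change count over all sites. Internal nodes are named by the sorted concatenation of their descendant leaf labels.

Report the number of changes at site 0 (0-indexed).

3

BU@0: {C} ∪ {G} = {C,G} (union, +1)
BHU@0: {C,G} ∩ {G} = {G} (intersection, +0)
EI@0: {G} ∪ {C} = {C,G} (union, +1)
EIJ@0: {C,G} ∪ {A} = {A,C,G} (union, +1)
BEHIJU@0: {G} ∩ {A,C,G} = {G} (intersection, +0)
BU@1: {G} ∪ {A} = {A,G} (union, +1)
BHU@1: {A,G} ∩ {G} = {G} (intersection, +0)
EI@1: {C} ∪ {T} = {C,T} (union, +1)
EIJ@1: {C,T} ∩ {T} = {T} (intersection, +0)
BEHIJU@1: {G} ∪ {T} = {G,T} (union, +1)
BU@2: {C} ∪ {A} = {A,C} (union, +1)
BHU@2: {A,C} ∪ {T} = {A,C,T} (union, +1)
EI@2: {G} ∩ {G} = {G} (intersection, +0)
EIJ@2: {G} ∪ {T} = {G,T} (union, +1)
BEHIJU@2: {A,C,T} ∩ {G,T} = {T} (intersection, +0)
BU@3: {A} ∪ {C} = {A,C} (union, +1)
BHU@3: {A,C} ∪ {T} = {A,C,T} (union, +1)
EI@3: {A} ∪ {T} = {A,T} (union, +1)
EIJ@3: {A,T} ∩ {A} = {A} (intersection, +0)
BEHIJU@3: {A,C,T} ∩ {A} = {A} (intersection, +0)
per-site changes: [3, 3, 3, 3]; total = 12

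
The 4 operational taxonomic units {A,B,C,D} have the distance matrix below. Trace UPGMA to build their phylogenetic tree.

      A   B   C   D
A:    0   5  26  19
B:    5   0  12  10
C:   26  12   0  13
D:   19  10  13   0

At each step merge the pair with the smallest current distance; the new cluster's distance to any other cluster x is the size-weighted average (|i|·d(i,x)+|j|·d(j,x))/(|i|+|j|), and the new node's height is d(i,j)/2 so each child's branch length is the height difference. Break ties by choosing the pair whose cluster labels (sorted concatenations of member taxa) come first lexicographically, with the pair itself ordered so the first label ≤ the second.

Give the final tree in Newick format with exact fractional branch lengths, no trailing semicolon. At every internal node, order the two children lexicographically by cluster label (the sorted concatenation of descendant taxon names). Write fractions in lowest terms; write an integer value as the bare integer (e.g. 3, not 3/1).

((A:5/2,B:5/2):47/8,(C:13/2,D:13/2):15/8)

step 1: merge (A,B) at d=5; branch lengths A→5/2, B→5/2; new cluster AB
  updated: d(AB,C)=19, d(AB,D)=29/2
step 2: merge (C,D) at d=13; branch lengths C→13/2, D→13/2; new cluster CD
  updated: d(AB,CD)=67/4
step 3: merge (AB,CD) at d=67/4; branch lengths AB→47/8, CD→15/8; new cluster ABCD
final tree: ((A:5/2,B:5/2):47/8,(C:13/2,D:13/2):15/8)
total length: 103/4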